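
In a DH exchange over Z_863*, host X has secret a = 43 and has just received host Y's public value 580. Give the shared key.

Shared key K = 580^43 mod 863.
580^1 ≡ 580 (mod 863)
580^2 = (580^1)^2 ≡ 580^2 = 336400 ≡ 693 (mod 863)
580^4 = (580^2)^2 ≡ 693^2 = 480249 ≡ 421 (mod 863)
580^8 = (580^4)^2 ≡ 421^2 = 177241 ≡ 326 (mod 863)
580^16 = (580^8)^2 ≡ 326^2 = 106276 ≡ 127 (mod 863)
580^32 = (580^16)^2 ≡ 127^2 = 16129 ≡ 595 (mod 863)
580^43 = 580^32 · 580^8 · 580^2 · 580^1 ≡ 595 · 326 · 693 · 580 ≡ 677 (mod 863).

677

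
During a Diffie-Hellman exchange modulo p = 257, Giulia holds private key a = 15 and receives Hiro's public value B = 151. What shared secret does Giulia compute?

126

Shared key K = 151^15 mod 257.
151^1 ≡ 151 (mod 257)
151^2 = (151^1)^2 ≡ 151^2 = 22801 ≡ 185 (mod 257)
151^4 = (151^2)^2 ≡ 185^2 = 34225 ≡ 44 (mod 257)
151^8 = (151^4)^2 ≡ 44^2 = 1936 ≡ 137 (mod 257)
151^15 = 151^8 · 151^4 · 151^2 · 151^1 ≡ 137 · 44 · 185 · 151 ≡ 126 (mod 257).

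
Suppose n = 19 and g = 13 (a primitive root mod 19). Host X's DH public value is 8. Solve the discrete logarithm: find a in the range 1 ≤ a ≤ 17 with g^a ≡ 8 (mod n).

15

Try successive powers of 13 modulo 19:
13^1 ≡ 13
13^2 ≡ 17
13^3 ≡ 12
13^4 ≡ 4
13^5 ≡ 14
13^6 ≡ 11
13^7 ≡ 10
13^8 ≡ 16
13^9 ≡ 18
13^10 ≡ 6
13^11 ≡ 2
13^12 ≡ 7
13^13 ≡ 15
13^14 ≡ 5
13^15 ≡ 8
Found: a = 15.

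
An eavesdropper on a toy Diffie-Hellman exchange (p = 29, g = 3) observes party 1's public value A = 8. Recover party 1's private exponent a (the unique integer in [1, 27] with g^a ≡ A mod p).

Try successive powers of 3 modulo 29:
3^1 ≡ 3
3^2 ≡ 9
3^3 ≡ 27
3^4 ≡ 23
3^5 ≡ 11
3^6 ≡ 4
3^7 ≡ 12
3^8 ≡ 7
3^9 ≡ 21
3^10 ≡ 5
3^11 ≡ 15
3^12 ≡ 16
3^13 ≡ 19
3^14 ≡ 28
3^15 ≡ 26
3^16 ≡ 20
3^17 ≡ 2
3^18 ≡ 6
3^19 ≡ 18
3^20 ≡ 25
3^21 ≡ 17
3^22 ≡ 22
3^23 ≡ 8
Found: a = 23.

23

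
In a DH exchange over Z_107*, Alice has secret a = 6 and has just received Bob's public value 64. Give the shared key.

36

Shared key K = 64^6 mod 107.
64^1 ≡ 64 (mod 107)
64^2 = (64^1)^2 ≡ 64^2 = 4096 ≡ 30 (mod 107)
64^4 = (64^2)^2 ≡ 30^2 = 900 ≡ 44 (mod 107)
64^6 = 64^4 · 64^2 ≡ 44 · 30 ≡ 36 (mod 107).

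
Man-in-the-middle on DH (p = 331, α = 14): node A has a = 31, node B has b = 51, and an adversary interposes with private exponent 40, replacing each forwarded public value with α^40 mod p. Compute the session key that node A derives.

131

Node A receives an adversary's public value M = 14^40 mod 331 instead of the honest one.
14^1 ≡ 14 (mod 331)
14^2 = (14^1)^2 ≡ 14^2 = 196 ≡ 196 (mod 331)
14^4 = (14^2)^2 ≡ 196^2 = 38416 ≡ 20 (mod 331)
14^8 = (14^4)^2 ≡ 20^2 = 400 ≡ 69 (mod 331)
14^16 = (14^8)^2 ≡ 69^2 = 4761 ≡ 127 (mod 331)
14^32 = (14^16)^2 ≡ 127^2 = 16129 ≡ 241 (mod 331)
14^40 = 14^32 · 14^8 ≡ 241 · 69 ≡ 79 (mod 331).
So M = 79. Node A computes K = M^31 mod 331.
79^1 ≡ 79 (mod 331)
79^2 = (79^1)^2 ≡ 79^2 = 6241 ≡ 283 (mod 331)
79^4 = (79^2)^2 ≡ 283^2 = 80089 ≡ 318 (mod 331)
79^8 = (79^4)^2 ≡ 318^2 = 101124 ≡ 169 (mod 331)
79^16 = (79^8)^2 ≡ 169^2 = 28561 ≡ 95 (mod 331)
79^31 = 79^16 · 79^8 · 79^4 · 79^2 · 79^1 ≡ 95 · 169 · 318 · 283 · 79 ≡ 131 (mod 331).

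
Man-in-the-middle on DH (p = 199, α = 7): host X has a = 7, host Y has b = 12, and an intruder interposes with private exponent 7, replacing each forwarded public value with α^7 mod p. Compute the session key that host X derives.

16

Host X receives an intruder's public value M = 7^7 mod 199 instead of the honest one.
7^1 ≡ 7 (mod 199)
7^2 = (7^1)^2 ≡ 7^2 = 49 ≡ 49 (mod 199)
7^4 = (7^2)^2 ≡ 49^2 = 2401 ≡ 13 (mod 199)
7^7 = 7^4 · 7^2 · 7^1 ≡ 13 · 49 · 7 ≡ 81 (mod 199).
So M = 81. Host X computes K = M^7 mod 199.
81^1 ≡ 81 (mod 199)
81^2 = (81^1)^2 ≡ 81^2 = 6561 ≡ 193 (mod 199)
81^4 = (81^2)^2 ≡ 193^2 = 37249 ≡ 36 (mod 199)
81^7 = 81^4 · 81^2 · 81^1 ≡ 36 · 193 · 81 ≡ 16 (mod 199).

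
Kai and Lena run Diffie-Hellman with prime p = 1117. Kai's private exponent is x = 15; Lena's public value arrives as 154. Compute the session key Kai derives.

976

Shared key K = 154^15 mod 1117.
154^1 ≡ 154 (mod 1117)
154^2 = (154^1)^2 ≡ 154^2 = 23716 ≡ 259 (mod 1117)
154^4 = (154^2)^2 ≡ 259^2 = 67081 ≡ 61 (mod 1117)
154^8 = (154^4)^2 ≡ 61^2 = 3721 ≡ 370 (mod 1117)
154^15 = 154^8 · 154^4 · 154^2 · 154^1 ≡ 370 · 61 · 259 · 154 ≡ 976 (mod 1117).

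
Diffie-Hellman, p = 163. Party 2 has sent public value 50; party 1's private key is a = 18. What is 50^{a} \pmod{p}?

Shared key K = 50^18 mod 163.
50^1 ≡ 50 (mod 163)
50^2 = (50^1)^2 ≡ 50^2 = 2500 ≡ 55 (mod 163)
50^4 = (50^2)^2 ≡ 55^2 = 3025 ≡ 91 (mod 163)
50^8 = (50^4)^2 ≡ 91^2 = 8281 ≡ 131 (mod 163)
50^16 = (50^8)^2 ≡ 131^2 = 17161 ≡ 46 (mod 163)
50^18 = 50^16 · 50^2 ≡ 46 · 55 ≡ 85 (mod 163).

85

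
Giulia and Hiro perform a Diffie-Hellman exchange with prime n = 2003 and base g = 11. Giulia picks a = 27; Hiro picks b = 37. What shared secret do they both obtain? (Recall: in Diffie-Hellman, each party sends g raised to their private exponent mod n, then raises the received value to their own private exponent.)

Giulia sends A = g^a mod n = 11^27 mod 2003.
11^1 ≡ 11 (mod 2003)
11^2 = (11^1)^2 ≡ 11^2 = 121 ≡ 121 (mod 2003)
11^4 = (11^2)^2 ≡ 121^2 = 14641 ≡ 620 (mod 2003)
11^8 = (11^4)^2 ≡ 620^2 = 384400 ≡ 1827 (mod 2003)
11^16 = (11^8)^2 ≡ 1827^2 = 3337929 ≡ 931 (mod 2003)
11^27 = 11^16 · 11^8 · 11^2 · 11^1 ≡ 931 · 1827 · 121 · 11 ≡ 313 (mod 2003).
So A = 313. Hiro then computes K = A^b mod n = 313^37 mod 2003.
313^1 ≡ 313 (mod 2003)
313^2 = (313^1)^2 ≡ 313^2 = 97969 ≡ 1825 (mod 2003)
313^4 = (313^2)^2 ≡ 1825^2 = 3330625 ≡ 1639 (mod 2003)
313^8 = (313^4)^2 ≡ 1639^2 = 2686321 ≡ 298 (mod 2003)
313^16 = (313^8)^2 ≡ 298^2 = 88804 ≡ 672 (mod 2003)
313^32 = (313^16)^2 ≡ 672^2 = 451584 ≡ 909 (mod 2003)
313^37 = 313^32 · 313^4 · 313^1 ≡ 909 · 1639 · 313 ≡ 927 (mod 2003).

927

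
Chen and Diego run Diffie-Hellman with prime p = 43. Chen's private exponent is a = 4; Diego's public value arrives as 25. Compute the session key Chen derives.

13

Shared key K = 25^4 mod 43.
25^1 ≡ 25 (mod 43)
25^2 = (25^1)^2 ≡ 25^2 = 625 ≡ 23 (mod 43)
25^4 = (25^2)^2 ≡ 23^2 = 529 ≡ 13 (mod 43)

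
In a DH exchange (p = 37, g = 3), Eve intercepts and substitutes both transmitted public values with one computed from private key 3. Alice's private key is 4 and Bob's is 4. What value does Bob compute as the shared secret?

Bob receives Eve's public value M = 3^3 mod 37 instead of the honest one.
3^1 ≡ 3 (mod 37)
3^2 = (3^1)^2 ≡ 3^2 = 9 ≡ 9 (mod 37)
3^3 = 3^2 · 3^1 ≡ 9 · 3 ≡ 27 (mod 37).
So M = 27. Bob computes K = M^4 mod 37.
27^1 ≡ 27 (mod 37)
27^2 = (27^1)^2 ≡ 27^2 = 729 ≡ 26 (mod 37)
27^4 = (27^2)^2 ≡ 26^2 = 676 ≡ 10 (mod 37)

10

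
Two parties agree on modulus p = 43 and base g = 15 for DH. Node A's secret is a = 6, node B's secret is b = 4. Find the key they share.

Node A sends A = g^a mod p = 15^6 mod 43.
15^1 ≡ 15 (mod 43)
15^2 = (15^1)^2 ≡ 15^2 = 225 ≡ 10 (mod 43)
15^4 = (15^2)^2 ≡ 10^2 = 100 ≡ 14 (mod 43)
15^6 = 15^4 · 15^2 ≡ 14 · 10 ≡ 11 (mod 43).
So A = 11. Node B then computes K = A^b mod p = 11^4 mod 43.
11^1 ≡ 11 (mod 43)
11^2 = (11^1)^2 ≡ 11^2 = 121 ≡ 35 (mod 43)
11^4 = (11^2)^2 ≡ 35^2 = 1225 ≡ 21 (mod 43)

21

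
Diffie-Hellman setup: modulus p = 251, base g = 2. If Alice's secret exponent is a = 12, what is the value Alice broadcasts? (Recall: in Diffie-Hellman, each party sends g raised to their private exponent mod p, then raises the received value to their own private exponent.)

80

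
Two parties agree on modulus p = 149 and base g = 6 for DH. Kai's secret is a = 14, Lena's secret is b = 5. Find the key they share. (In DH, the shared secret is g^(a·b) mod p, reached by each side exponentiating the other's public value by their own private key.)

Lena sends B = g^b mod p = 6^5 mod 149.
6^1 ≡ 6 (mod 149)
6^2 = (6^1)^2 ≡ 6^2 = 36 ≡ 36 (mod 149)
6^4 = (6^2)^2 ≡ 36^2 = 1296 ≡ 104 (mod 149)
6^5 = 6^4 · 6^1 ≡ 104 · 6 ≡ 28 (mod 149).
So B = 28. Kai then computes K = B^a mod p = 28^14 mod 149.
28^1 ≡ 28 (mod 149)
28^2 = (28^1)^2 ≡ 28^2 = 784 ≡ 39 (mod 149)
28^4 = (28^2)^2 ≡ 39^2 = 1521 ≡ 31 (mod 149)
28^8 = (28^4)^2 ≡ 31^2 = 961 ≡ 67 (mod 149)
28^14 = 28^8 · 28^4 · 28^2 ≡ 67 · 31 · 39 ≡ 96 (mod 149).

96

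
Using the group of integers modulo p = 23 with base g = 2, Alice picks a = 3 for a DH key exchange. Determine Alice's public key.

8

Public value = 2^3 mod 23.
2^1 ≡ 2 (mod 23)
2^2 = (2^1)^2 ≡ 2^2 = 4 ≡ 4 (mod 23)
2^3 = 2^2 · 2^1 ≡ 4 · 2 ≡ 8 (mod 23).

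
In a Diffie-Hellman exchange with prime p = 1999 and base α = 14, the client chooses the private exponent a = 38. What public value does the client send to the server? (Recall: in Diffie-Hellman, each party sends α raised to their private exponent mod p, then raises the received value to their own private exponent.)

Public value = 14^{38} \pmod{1999}.
14^1 ≡ 14 (mod 1999)
14^2 = (14^1)^2 ≡ 14^2 = 196 ≡ 196 (mod 1999)
14^4 = (14^2)^2 ≡ 196^2 = 38416 ≡ 435 (mod 1999)
14^8 = (14^4)^2 ≡ 435^2 = 189225 ≡ 1319 (mod 1999)
14^16 = (14^8)^2 ≡ 1319^2 = 1739761 ≡ 631 (mod 1999)
14^32 = (14^16)^2 ≡ 631^2 = 398161 ≡ 360 (mod 1999)
14^38 = 14^32 · 14^4 · 14^2 ≡ 360 · 435 · 196 ≡ 954 (mod 1999).

954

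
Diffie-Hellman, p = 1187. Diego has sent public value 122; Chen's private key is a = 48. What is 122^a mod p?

Shared key K = 122^48 mod 1187.
122^1 ≡ 122 (mod 1187)
122^2 = (122^1)^2 ≡ 122^2 = 14884 ≡ 640 (mod 1187)
122^4 = (122^2)^2 ≡ 640^2 = 409600 ≡ 85 (mod 1187)
122^8 = (122^4)^2 ≡ 85^2 = 7225 ≡ 103 (mod 1187)
122^16 = (122^8)^2 ≡ 103^2 = 10609 ≡ 1113 (mod 1187)
122^32 = (122^16)^2 ≡ 1113^2 = 1238769 ≡ 728 (mod 1187)
122^48 = 122^32 · 122^16 ≡ 728 · 1113 ≡ 730 (mod 1187).

730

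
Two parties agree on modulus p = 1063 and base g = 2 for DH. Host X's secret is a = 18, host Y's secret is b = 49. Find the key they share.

Host X sends A = g^a mod p = 2^18 mod 1063.
2^1 ≡ 2 (mod 1063)
2^2 = (2^1)^2 ≡ 2^2 = 4 ≡ 4 (mod 1063)
2^4 = (2^2)^2 ≡ 4^2 = 16 ≡ 16 (mod 1063)
2^8 = (2^4)^2 ≡ 16^2 = 256 ≡ 256 (mod 1063)
2^16 = (2^8)^2 ≡ 256^2 = 65536 ≡ 693 (mod 1063)
2^18 = 2^16 · 2^2 ≡ 693 · 4 ≡ 646 (mod 1063).
So A = 646. Host Y then computes K = A^b mod p = 646^49 mod 1063.
646^1 ≡ 646 (mod 1063)
646^2 = (646^1)^2 ≡ 646^2 = 417316 ≡ 620 (mod 1063)
646^4 = (646^2)^2 ≡ 620^2 = 384400 ≡ 657 (mod 1063)
646^8 = (646^4)^2 ≡ 657^2 = 431649 ≡ 71 (mod 1063)
646^16 = (646^8)^2 ≡ 71^2 = 5041 ≡ 789 (mod 1063)
646^32 = (646^16)^2 ≡ 789^2 = 622521 ≡ 666 (mod 1063)
646^49 = 646^32 · 646^16 · 646^1 ≡ 666 · 789 · 646 ≡ 973 (mod 1063).

973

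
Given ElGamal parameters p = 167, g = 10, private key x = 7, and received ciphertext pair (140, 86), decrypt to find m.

Shared mask s = c₁^x mod p = 140^7 mod 167.
140^1 ≡ 140 (mod 167)
140^2 = (140^1)^2 ≡ 140^2 = 19600 ≡ 61 (mod 167)
140^4 = (140^2)^2 ≡ 61^2 = 3721 ≡ 47 (mod 167)
140^7 = 140^4 · 140^2 · 140^1 ≡ 47 · 61 · 140 ≡ 79 (mod 167).
So s = 79; s⁻¹ ≡ 74 (mod 167).
m = c₂ · s⁻¹ mod 167 = 86 · 74 mod 167 = 18.

18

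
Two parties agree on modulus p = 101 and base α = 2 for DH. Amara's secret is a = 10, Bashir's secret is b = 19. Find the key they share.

65

Amara sends A = α^a mod p = 2^10 mod 101.
2^1 ≡ 2 (mod 101)
2^2 = (2^1)^2 ≡ 2^2 = 4 ≡ 4 (mod 101)
2^4 = (2^2)^2 ≡ 4^2 = 16 ≡ 16 (mod 101)
2^8 = (2^4)^2 ≡ 16^2 = 256 ≡ 54 (mod 101)
2^10 = 2^8 · 2^2 ≡ 54 · 4 ≡ 14 (mod 101).
So A = 14. Bashir then computes K = A^b mod p = 14^19 mod 101.
14^1 ≡ 14 (mod 101)
14^2 = (14^1)^2 ≡ 14^2 = 196 ≡ 95 (mod 101)
14^4 = (14^2)^2 ≡ 95^2 = 9025 ≡ 36 (mod 101)
14^8 = (14^4)^2 ≡ 36^2 = 1296 ≡ 84 (mod 101)
14^16 = (14^8)^2 ≡ 84^2 = 7056 ≡ 87 (mod 101)
14^19 = 14^16 · 14^2 · 14^1 ≡ 87 · 95 · 14 ≡ 65 (mod 101).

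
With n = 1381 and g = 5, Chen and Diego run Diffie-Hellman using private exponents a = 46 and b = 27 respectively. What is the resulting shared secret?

101

Diego sends B = g^b mod n = 5^27 mod 1381.
5^1 ≡ 5 (mod 1381)
5^2 = (5^1)^2 ≡ 5^2 = 25 ≡ 25 (mod 1381)
5^4 = (5^2)^2 ≡ 25^2 = 625 ≡ 625 (mod 1381)
5^8 = (5^4)^2 ≡ 625^2 = 390625 ≡ 1183 (mod 1381)
5^16 = (5^8)^2 ≡ 1183^2 = 1399489 ≡ 536 (mod 1381)
5^27 = 5^16 · 5^8 · 5^2 · 5^1 ≡ 536 · 1183 · 25 · 5 ≡ 1267 (mod 1381).
So B = 1267. Chen then computes K = B^a mod n = 1267^46 mod 1381.
1267^1 ≡ 1267 (mod 1381)
1267^2 = (1267^1)^2 ≡ 1267^2 = 1605289 ≡ 567 (mod 1381)
1267^4 = (1267^2)^2 ≡ 567^2 = 321489 ≡ 1097 (mod 1381)
1267^8 = (1267^4)^2 ≡ 1097^2 = 1203409 ≡ 558 (mod 1381)
1267^16 = (1267^8)^2 ≡ 558^2 = 311364 ≡ 639 (mod 1381)
1267^32 = (1267^16)^2 ≡ 639^2 = 408321 ≡ 926 (mod 1381)
1267^46 = 1267^32 · 1267^8 · 1267^4 · 1267^2 ≡ 926 · 558 · 1097 · 567 ≡ 101 (mod 1381).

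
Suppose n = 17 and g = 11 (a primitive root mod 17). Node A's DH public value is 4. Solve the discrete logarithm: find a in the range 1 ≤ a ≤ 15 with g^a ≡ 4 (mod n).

Try successive powers of 11 modulo 17:
11^1 ≡ 11
11^2 ≡ 2
11^3 ≡ 5
11^4 ≡ 4
Found: a = 4.

4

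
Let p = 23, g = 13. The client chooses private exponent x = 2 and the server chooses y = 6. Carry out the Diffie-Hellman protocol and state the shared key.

The server sends B = g^y mod p = 13^6 mod 23.
13^1 ≡ 13 (mod 23)
13^2 = (13^1)^2 ≡ 13^2 = 169 ≡ 8 (mod 23)
13^4 = (13^2)^2 ≡ 8^2 = 64 ≡ 18 (mod 23)
13^6 = 13^4 · 13^2 ≡ 18 · 8 ≡ 6 (mod 23).
So B = 6. The client then computes K = B^x mod p = 6^2 mod 23.
6^1 ≡ 6 (mod 23)
6^2 = (6^1)^2 ≡ 6^2 = 36 ≡ 13 (mod 23)

13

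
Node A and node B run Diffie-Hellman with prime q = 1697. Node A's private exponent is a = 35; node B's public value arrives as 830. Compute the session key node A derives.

265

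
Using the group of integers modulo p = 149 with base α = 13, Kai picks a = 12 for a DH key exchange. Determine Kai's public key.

30

Public value = 13^12 mod 149.
13^1 ≡ 13 (mod 149)
13^2 = (13^1)^2 ≡ 13^2 = 169 ≡ 20 (mod 149)
13^4 = (13^2)^2 ≡ 20^2 = 400 ≡ 102 (mod 149)
13^8 = (13^4)^2 ≡ 102^2 = 10404 ≡ 123 (mod 149)
13^12 = 13^8 · 13^4 ≡ 123 · 102 ≡ 30 (mod 149).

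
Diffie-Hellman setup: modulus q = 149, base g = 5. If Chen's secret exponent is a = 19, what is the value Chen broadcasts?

Public value = 5^19 mod 149.
5^1 ≡ 5 (mod 149)
5^2 = (5^1)^2 ≡ 5^2 = 25 ≡ 25 (mod 149)
5^4 = (5^2)^2 ≡ 25^2 = 625 ≡ 29 (mod 149)
5^8 = (5^4)^2 ≡ 29^2 = 841 ≡ 96 (mod 149)
5^16 = (5^8)^2 ≡ 96^2 = 9216 ≡ 127 (mod 149)
5^19 = 5^16 · 5^2 · 5^1 ≡ 127 · 25 · 5 ≡ 81 (mod 149).

81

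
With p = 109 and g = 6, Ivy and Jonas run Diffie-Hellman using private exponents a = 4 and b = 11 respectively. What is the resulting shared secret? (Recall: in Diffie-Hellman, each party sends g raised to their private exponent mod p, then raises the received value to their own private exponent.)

25

Jonas sends B = g^b mod p = 6^11 mod 109.
6^1 ≡ 6 (mod 109)
6^2 = (6^1)^2 ≡ 6^2 = 36 ≡ 36 (mod 109)
6^4 = (6^2)^2 ≡ 36^2 = 1296 ≡ 97 (mod 109)
6^8 = (6^4)^2 ≡ 97^2 = 9409 ≡ 35 (mod 109)
6^11 = 6^8 · 6^2 · 6^1 ≡ 35 · 36 · 6 ≡ 39 (mod 109).
So B = 39. Ivy then computes K = B^a mod p = 39^4 mod 109.
39^1 ≡ 39 (mod 109)
39^2 = (39^1)^2 ≡ 39^2 = 1521 ≡ 104 (mod 109)
39^4 = (39^2)^2 ≡ 104^2 = 10816 ≡ 25 (mod 109)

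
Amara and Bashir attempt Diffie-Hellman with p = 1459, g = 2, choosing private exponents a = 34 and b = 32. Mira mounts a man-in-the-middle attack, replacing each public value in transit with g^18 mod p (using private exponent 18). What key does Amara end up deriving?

Amara receives Mira's public value M = 2^18 mod 1459 instead of the honest one.
2^1 ≡ 2 (mod 1459)
2^2 = (2^1)^2 ≡ 2^2 = 4 ≡ 4 (mod 1459)
2^4 = (2^2)^2 ≡ 4^2 = 16 ≡ 16 (mod 1459)
2^8 = (2^4)^2 ≡ 16^2 = 256 ≡ 256 (mod 1459)
2^16 = (2^8)^2 ≡ 256^2 = 65536 ≡ 1340 (mod 1459)
2^18 = 2^16 · 2^2 ≡ 1340 · 4 ≡ 983 (mod 1459).
So M = 983. Amara computes K = M^34 mod 1459.
983^1 ≡ 983 (mod 1459)
983^2 = (983^1)^2 ≡ 983^2 = 966289 ≡ 431 (mod 1459)
983^4 = (983^2)^2 ≡ 431^2 = 185761 ≡ 468 (mod 1459)
983^8 = (983^4)^2 ≡ 468^2 = 219024 ≡ 174 (mod 1459)
983^16 = (983^8)^2 ≡ 174^2 = 30276 ≡ 1096 (mod 1459)
983^32 = (983^16)^2 ≡ 1096^2 = 1201216 ≡ 459 (mod 1459)
983^34 = 983^32 · 983^2 ≡ 459 · 431 ≡ 864 (mod 1459).

864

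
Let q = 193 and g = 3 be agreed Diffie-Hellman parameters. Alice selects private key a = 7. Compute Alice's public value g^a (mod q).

Public value = 3^7 (mod 193).
3^1 ≡ 3 (mod 193)
3^2 = (3^1)^2 ≡ 3^2 = 9 ≡ 9 (mod 193)
3^4 = (3^2)^2 ≡ 9^2 = 81 ≡ 81 (mod 193)
3^7 = 3^4 · 3^2 · 3^1 ≡ 81 · 9 · 3 ≡ 64 (mod 193).

64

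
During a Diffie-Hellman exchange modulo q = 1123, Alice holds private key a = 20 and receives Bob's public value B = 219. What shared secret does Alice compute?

Shared key K = 219^20 mod 1123.
219^1 ≡ 219 (mod 1123)
219^2 = (219^1)^2 ≡ 219^2 = 47961 ≡ 795 (mod 1123)
219^4 = (219^2)^2 ≡ 795^2 = 632025 ≡ 899 (mod 1123)
219^8 = (219^4)^2 ≡ 899^2 = 808201 ≡ 764 (mod 1123)
219^16 = (219^8)^2 ≡ 764^2 = 583696 ≡ 859 (mod 1123)
219^20 = 219^16 · 219^4 ≡ 859 · 899 ≡ 740 (mod 1123).

740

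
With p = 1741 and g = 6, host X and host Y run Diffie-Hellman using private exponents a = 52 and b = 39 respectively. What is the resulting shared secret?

1209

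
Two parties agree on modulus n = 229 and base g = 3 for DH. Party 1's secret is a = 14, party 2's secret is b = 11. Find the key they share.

159

Party 1 sends A = g^a mod n = 3^14 mod 229.
3^1 ≡ 3 (mod 229)
3^2 = (3^1)^2 ≡ 3^2 = 9 ≡ 9 (mod 229)
3^4 = (3^2)^2 ≡ 9^2 = 81 ≡ 81 (mod 229)
3^8 = (3^4)^2 ≡ 81^2 = 6561 ≡ 149 (mod 229)
3^14 = 3^8 · 3^4 · 3^2 ≡ 149 · 81 · 9 ≡ 75 (mod 229).
So A = 75. Party 2 then computes K = A^b mod n = 75^11 mod 229.
75^1 ≡ 75 (mod 229)
75^2 = (75^1)^2 ≡ 75^2 = 5625 ≡ 129 (mod 229)
75^4 = (75^2)^2 ≡ 129^2 = 16641 ≡ 153 (mod 229)
75^8 = (75^4)^2 ≡ 153^2 = 23409 ≡ 51 (mod 229)
75^11 = 75^8 · 75^2 · 75^1 ≡ 51 · 129 · 75 ≡ 159 (mod 229).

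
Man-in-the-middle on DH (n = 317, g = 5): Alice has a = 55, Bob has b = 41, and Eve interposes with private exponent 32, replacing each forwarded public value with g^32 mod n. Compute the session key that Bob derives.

Bob receives Eve's public value M = 5^32 mod 317 instead of the honest one.
5^1 ≡ 5 (mod 317)
5^2 = (5^1)^2 ≡ 5^2 = 25 ≡ 25 (mod 317)
5^4 = (5^2)^2 ≡ 25^2 = 625 ≡ 308 (mod 317)
5^8 = (5^4)^2 ≡ 308^2 = 94864 ≡ 81 (mod 317)
5^16 = (5^8)^2 ≡ 81^2 = 6561 ≡ 221 (mod 317)
5^32 = (5^16)^2 ≡ 221^2 = 48841 ≡ 23 (mod 317)
So M = 23. Bob computes K = M^41 mod 317.
23^1 ≡ 23 (mod 317)
23^2 = (23^1)^2 ≡ 23^2 = 529 ≡ 212 (mod 317)
23^4 = (23^2)^2 ≡ 212^2 = 44944 ≡ 247 (mod 317)
23^8 = (23^4)^2 ≡ 247^2 = 61009 ≡ 145 (mod 317)
23^16 = (23^8)^2 ≡ 145^2 = 21025 ≡ 103 (mod 317)
23^32 = (23^16)^2 ≡ 103^2 = 10609 ≡ 148 (mod 317)
23^41 = 23^32 · 23^8 · 23^1 ≡ 148 · 145 · 23 ≡ 11 (mod 317).

11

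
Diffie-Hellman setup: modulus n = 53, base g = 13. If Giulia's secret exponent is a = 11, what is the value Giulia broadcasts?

16

Public value = 13^{11} \pmod{53}.
13^1 ≡ 13 (mod 53)
13^2 = (13^1)^2 ≡ 13^2 = 169 ≡ 10 (mod 53)
13^4 = (13^2)^2 ≡ 10^2 = 100 ≡ 47 (mod 53)
13^8 = (13^4)^2 ≡ 47^2 = 2209 ≡ 36 (mod 53)
13^11 = 13^8 · 13^2 · 13^1 ≡ 36 · 10 · 13 ≡ 16 (mod 53).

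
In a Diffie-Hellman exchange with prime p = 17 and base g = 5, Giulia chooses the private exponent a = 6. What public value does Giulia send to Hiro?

Public value = 5^6 mod 17.
5^1 ≡ 5 (mod 17)
5^2 = (5^1)^2 ≡ 5^2 = 25 ≡ 8 (mod 17)
5^4 = (5^2)^2 ≡ 8^2 = 64 ≡ 13 (mod 17)
5^6 = 5^4 · 5^2 ≡ 13 · 8 ≡ 2 (mod 17).

2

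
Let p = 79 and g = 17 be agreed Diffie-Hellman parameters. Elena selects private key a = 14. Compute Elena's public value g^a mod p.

Public value = 17^14 mod 79.
17^1 ≡ 17 (mod 79)
17^2 = (17^1)^2 ≡ 17^2 = 289 ≡ 52 (mod 79)
17^4 = (17^2)^2 ≡ 52^2 = 2704 ≡ 18 (mod 79)
17^8 = (17^4)^2 ≡ 18^2 = 324 ≡ 8 (mod 79)
17^14 = 17^8 · 17^4 · 17^2 ≡ 8 · 18 · 52 ≡ 62 (mod 79).

62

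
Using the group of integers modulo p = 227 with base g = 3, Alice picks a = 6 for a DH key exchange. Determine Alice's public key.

Public value = 3^{6} \pmod{227}.
3^1 ≡ 3 (mod 227)
3^2 = (3^1)^2 ≡ 3^2 = 9 ≡ 9 (mod 227)
3^4 = (3^2)^2 ≡ 9^2 = 81 ≡ 81 (mod 227)
3^6 = 3^4 · 3^2 ≡ 81 · 9 ≡ 48 (mod 227).

48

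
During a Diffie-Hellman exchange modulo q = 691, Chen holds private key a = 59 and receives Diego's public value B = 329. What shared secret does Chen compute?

Shared key K = 329^59 mod 691.
329^1 ≡ 329 (mod 691)
329^2 = (329^1)^2 ≡ 329^2 = 108241 ≡ 445 (mod 691)
329^4 = (329^2)^2 ≡ 445^2 = 198025 ≡ 399 (mod 691)
329^8 = (329^4)^2 ≡ 399^2 = 159201 ≡ 271 (mod 691)
329^16 = (329^8)^2 ≡ 271^2 = 73441 ≡ 195 (mod 691)
329^32 = (329^16)^2 ≡ 195^2 = 38025 ≡ 20 (mod 691)
329^59 = 329^32 · 329^16 · 329^8 · 329^2 · 329^1 ≡ 20 · 195 · 271 · 445 · 329 ≡ 379 (mod 691).

379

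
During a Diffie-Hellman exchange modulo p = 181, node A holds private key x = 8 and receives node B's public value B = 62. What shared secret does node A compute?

73

Shared key K = 62^8 mod 181.
62^1 ≡ 62 (mod 181)
62^2 = (62^1)^2 ≡ 62^2 = 3844 ≡ 43 (mod 181)
62^4 = (62^2)^2 ≡ 43^2 = 1849 ≡ 39 (mod 181)
62^8 = (62^4)^2 ≡ 39^2 = 1521 ≡ 73 (mod 181)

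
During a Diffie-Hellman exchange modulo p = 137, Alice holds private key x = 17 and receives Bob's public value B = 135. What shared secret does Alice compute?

37

Shared key K = 135^17 mod 137.
135^1 ≡ 135 (mod 137)
135^2 = (135^1)^2 ≡ 135^2 = 18225 ≡ 4 (mod 137)
135^4 = (135^2)^2 ≡ 4^2 = 16 ≡ 16 (mod 137)
135^8 = (135^4)^2 ≡ 16^2 = 256 ≡ 119 (mod 137)
135^16 = (135^8)^2 ≡ 119^2 = 14161 ≡ 50 (mod 137)
135^17 = 135^16 · 135^1 ≡ 50 · 135 ≡ 37 (mod 137).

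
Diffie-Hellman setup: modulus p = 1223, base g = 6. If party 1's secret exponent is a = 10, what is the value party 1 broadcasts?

1056

Public value = 6^10 mod 1223.
6^1 ≡ 6 (mod 1223)
6^2 = (6^1)^2 ≡ 6^2 = 36 ≡ 36 (mod 1223)
6^4 = (6^2)^2 ≡ 36^2 = 1296 ≡ 73 (mod 1223)
6^8 = (6^4)^2 ≡ 73^2 = 5329 ≡ 437 (mod 1223)
6^10 = 6^8 · 6^2 ≡ 437 · 36 ≡ 1056 (mod 1223).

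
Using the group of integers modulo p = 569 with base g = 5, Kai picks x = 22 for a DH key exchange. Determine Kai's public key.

Public value = 5^22 (mod 569).
5^1 ≡ 5 (mod 569)
5^2 = (5^1)^2 ≡ 5^2 = 25 ≡ 25 (mod 569)
5^4 = (5^2)^2 ≡ 25^2 = 625 ≡ 56 (mod 569)
5^8 = (5^4)^2 ≡ 56^2 = 3136 ≡ 291 (mod 569)
5^16 = (5^8)^2 ≡ 291^2 = 84681 ≡ 469 (mod 569)
5^22 = 5^16 · 5^4 · 5^2 ≡ 469 · 56 · 25 ≡ 543 (mod 569).

543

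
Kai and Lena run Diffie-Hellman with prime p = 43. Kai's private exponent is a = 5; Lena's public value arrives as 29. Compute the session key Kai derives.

20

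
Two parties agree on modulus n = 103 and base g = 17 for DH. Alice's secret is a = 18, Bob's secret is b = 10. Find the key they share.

81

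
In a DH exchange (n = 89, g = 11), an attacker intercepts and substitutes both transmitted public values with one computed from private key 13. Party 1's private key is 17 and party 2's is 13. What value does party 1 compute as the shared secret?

Party 1 receives an attacker's public value M = 11^13 mod 89 instead of the honest one.
11^1 ≡ 11 (mod 89)
11^2 = (11^1)^2 ≡ 11^2 = 121 ≡ 32 (mod 89)
11^4 = (11^2)^2 ≡ 32^2 = 1024 ≡ 45 (mod 89)
11^8 = (11^4)^2 ≡ 45^2 = 2025 ≡ 67 (mod 89)
11^13 = 11^8 · 11^4 · 11^1 ≡ 67 · 45 · 11 ≡ 57 (mod 89).
So M = 57. Party 1 computes K = M^17 mod 89.
57^1 ≡ 57 (mod 89)
57^2 = (57^1)^2 ≡ 57^2 = 3249 ≡ 45 (mod 89)
57^4 = (57^2)^2 ≡ 45^2 = 2025 ≡ 67 (mod 89)
57^8 = (57^4)^2 ≡ 67^2 = 4489 ≡ 39 (mod 89)
57^16 = (57^8)^2 ≡ 39^2 = 1521 ≡ 8 (mod 89)
57^17 = 57^16 · 57^1 ≡ 8 · 57 ≡ 11 (mod 89).

11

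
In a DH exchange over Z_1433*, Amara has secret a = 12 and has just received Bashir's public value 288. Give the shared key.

1282

Shared key K = 288^12 mod 1433.
288^1 ≡ 288 (mod 1433)
288^2 = (288^1)^2 ≡ 288^2 = 82944 ≡ 1263 (mod 1433)
288^4 = (288^2)^2 ≡ 1263^2 = 1595169 ≡ 240 (mod 1433)
288^8 = (288^4)^2 ≡ 240^2 = 57600 ≡ 280 (mod 1433)
288^12 = 288^8 · 288^4 ≡ 280 · 240 ≡ 1282 (mod 1433).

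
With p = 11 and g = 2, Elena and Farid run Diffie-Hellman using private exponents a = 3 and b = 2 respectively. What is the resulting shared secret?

9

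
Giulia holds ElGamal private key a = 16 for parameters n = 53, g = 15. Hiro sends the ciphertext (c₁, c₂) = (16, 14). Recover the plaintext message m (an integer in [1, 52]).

8

Shared mask s = c₁^a mod n = 16^16 mod 53.
16^1 ≡ 16 (mod 53)
16^2 = (16^1)^2 ≡ 16^2 = 256 ≡ 44 (mod 53)
16^4 = (16^2)^2 ≡ 44^2 = 1936 ≡ 28 (mod 53)
16^8 = (16^4)^2 ≡ 28^2 = 784 ≡ 42 (mod 53)
16^16 = (16^8)^2 ≡ 42^2 = 1764 ≡ 15 (mod 53)
So s = 15; s⁻¹ ≡ 46 (mod 53).
m = c₂ · s⁻¹ mod 53 = 14 · 46 mod 53 = 8.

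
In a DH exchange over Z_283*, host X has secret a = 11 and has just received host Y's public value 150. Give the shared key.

Shared key K = 150^11 mod 283.
150^1 ≡ 150 (mod 283)
150^2 = (150^1)^2 ≡ 150^2 = 22500 ≡ 143 (mod 283)
150^4 = (150^2)^2 ≡ 143^2 = 20449 ≡ 73 (mod 283)
150^8 = (150^4)^2 ≡ 73^2 = 5329 ≡ 235 (mod 283)
150^11 = 150^8 · 150^2 · 150^1 ≡ 235 · 143 · 150 ≡ 237 (mod 283).

237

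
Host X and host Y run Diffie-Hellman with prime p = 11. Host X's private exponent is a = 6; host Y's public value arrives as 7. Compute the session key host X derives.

Shared key K = 7^6 mod 11.
7^1 ≡ 7 (mod 11)
7^2 = (7^1)^2 ≡ 7^2 = 49 ≡ 5 (mod 11)
7^4 = (7^2)^2 ≡ 5^2 = 25 ≡ 3 (mod 11)
7^6 = 7^4 · 7^2 ≡ 3 · 5 ≡ 4 (mod 11).

4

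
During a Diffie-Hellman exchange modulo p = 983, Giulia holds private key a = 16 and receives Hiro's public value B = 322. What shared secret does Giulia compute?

184

Shared key K = 322^16 mod 983.
322^1 ≡ 322 (mod 983)
322^2 = (322^1)^2 ≡ 322^2 = 103684 ≡ 469 (mod 983)
322^4 = (322^2)^2 ≡ 469^2 = 219961 ≡ 752 (mod 983)
322^8 = (322^4)^2 ≡ 752^2 = 565504 ≡ 279 (mod 983)
322^16 = (322^8)^2 ≡ 279^2 = 77841 ≡ 184 (mod 983)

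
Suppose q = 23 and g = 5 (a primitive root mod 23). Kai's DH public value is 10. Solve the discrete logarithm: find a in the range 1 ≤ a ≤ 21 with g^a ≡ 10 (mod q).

3

Try successive powers of 5 modulo 23:
5^1 ≡ 5
5^2 ≡ 2
5^3 ≡ 10
Found: a = 3.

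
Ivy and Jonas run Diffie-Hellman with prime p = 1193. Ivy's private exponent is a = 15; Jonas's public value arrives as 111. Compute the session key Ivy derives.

205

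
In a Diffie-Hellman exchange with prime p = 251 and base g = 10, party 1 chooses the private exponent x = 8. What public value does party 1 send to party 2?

94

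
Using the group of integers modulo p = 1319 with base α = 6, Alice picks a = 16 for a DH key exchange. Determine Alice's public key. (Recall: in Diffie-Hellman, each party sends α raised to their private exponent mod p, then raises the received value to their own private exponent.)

Public value = 6^16 mod 1319.
6^1 ≡ 6 (mod 1319)
6^2 = (6^1)^2 ≡ 6^2 = 36 ≡ 36 (mod 1319)
6^4 = (6^2)^2 ≡ 36^2 = 1296 ≡ 1296 (mod 1319)
6^8 = (6^4)^2 ≡ 1296^2 = 1679616 ≡ 529 (mod 1319)
6^16 = (6^8)^2 ≡ 529^2 = 279841 ≡ 213 (mod 1319)

213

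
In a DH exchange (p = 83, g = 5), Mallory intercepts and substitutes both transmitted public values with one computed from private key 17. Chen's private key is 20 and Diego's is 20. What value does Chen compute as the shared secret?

26

Chen receives Mallory's public value M = 5^17 mod 83 instead of the honest one.
5^1 ≡ 5 (mod 83)
5^2 = (5^1)^2 ≡ 5^2 = 25 ≡ 25 (mod 83)
5^4 = (5^2)^2 ≡ 25^2 = 625 ≡ 44 (mod 83)
5^8 = (5^4)^2 ≡ 44^2 = 1936 ≡ 27 (mod 83)
5^16 = (5^8)^2 ≡ 27^2 = 729 ≡ 65 (mod 83)
5^17 = 5^16 · 5^1 ≡ 65 · 5 ≡ 76 (mod 83).
So M = 76. Chen computes K = M^20 mod 83.
76^1 ≡ 76 (mod 83)
76^2 = (76^1)^2 ≡ 76^2 = 5776 ≡ 49 (mod 83)
76^4 = (76^2)^2 ≡ 49^2 = 2401 ≡ 77 (mod 83)
76^8 = (76^4)^2 ≡ 77^2 = 5929 ≡ 36 (mod 83)
76^16 = (76^8)^2 ≡ 36^2 = 1296 ≡ 51 (mod 83)
76^20 = 76^16 · 76^4 ≡ 51 · 77 ≡ 26 (mod 83).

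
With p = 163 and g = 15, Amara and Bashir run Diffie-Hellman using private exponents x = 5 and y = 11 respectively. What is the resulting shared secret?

Amara sends A = g^x mod p = 15^5 mod 163.
15^1 ≡ 15 (mod 163)
15^2 = (15^1)^2 ≡ 15^2 = 225 ≡ 62 (mod 163)
15^4 = (15^2)^2 ≡ 62^2 = 3844 ≡ 95 (mod 163)
15^5 = 15^4 · 15^1 ≡ 95 · 15 ≡ 121 (mod 163).
So A = 121. Bashir then computes K = A^y mod p = 121^11 mod 163.
121^1 ≡ 121 (mod 163)
121^2 = (121^1)^2 ≡ 121^2 = 14641 ≡ 134 (mod 163)
121^4 = (121^2)^2 ≡ 134^2 = 17956 ≡ 26 (mod 163)
121^8 = (121^4)^2 ≡ 26^2 = 676 ≡ 24 (mod 163)
121^11 = 121^8 · 121^2 · 121^1 ≡ 24 · 134 · 121 ≡ 55 (mod 163).

55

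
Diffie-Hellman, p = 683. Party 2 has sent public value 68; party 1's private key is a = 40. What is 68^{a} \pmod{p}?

614

Shared key K = 68^40 mod 683.
68^1 ≡ 68 (mod 683)
68^2 = (68^1)^2 ≡ 68^2 = 4624 ≡ 526 (mod 683)
68^4 = (68^2)^2 ≡ 526^2 = 276676 ≡ 61 (mod 683)
68^8 = (68^4)^2 ≡ 61^2 = 3721 ≡ 306 (mod 683)
68^16 = (68^8)^2 ≡ 306^2 = 93636 ≡ 65 (mod 683)
68^32 = (68^16)^2 ≡ 65^2 = 4225 ≡ 127 (mod 683)
68^40 = 68^32 · 68^8 ≡ 127 · 306 ≡ 614 (mod 683).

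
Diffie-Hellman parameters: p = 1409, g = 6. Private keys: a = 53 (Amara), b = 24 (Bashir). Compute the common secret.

Bashir sends B = g^b mod p = 6^24 mod 1409.
6^1 ≡ 6 (mod 1409)
6^2 = (6^1)^2 ≡ 6^2 = 36 ≡ 36 (mod 1409)
6^4 = (6^2)^2 ≡ 36^2 = 1296 ≡ 1296 (mod 1409)
6^8 = (6^4)^2 ≡ 1296^2 = 1679616 ≡ 88 (mod 1409)
6^16 = (6^8)^2 ≡ 88^2 = 7744 ≡ 699 (mod 1409)
6^24 = 6^16 · 6^8 ≡ 699 · 88 ≡ 925 (mod 1409).
So B = 925. Amara then computes K = B^a mod p = 925^53 mod 1409.
925^1 ≡ 925 (mod 1409)
925^2 = (925^1)^2 ≡ 925^2 = 855625 ≡ 362 (mod 1409)
925^4 = (925^2)^2 ≡ 362^2 = 131044 ≡ 7 (mod 1409)
925^8 = (925^4)^2 ≡ 7^2 = 49 ≡ 49 (mod 1409)
925^16 = (925^8)^2 ≡ 49^2 = 2401 ≡ 992 (mod 1409)
925^32 = (925^16)^2 ≡ 992^2 = 984064 ≡ 582 (mod 1409)
925^53 = 925^32 · 925^16 · 925^4 · 925^1 ≡ 582 · 992 · 7 · 925 ≡ 1369 (mod 1409).

1369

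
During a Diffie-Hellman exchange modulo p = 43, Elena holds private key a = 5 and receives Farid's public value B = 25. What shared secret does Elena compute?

24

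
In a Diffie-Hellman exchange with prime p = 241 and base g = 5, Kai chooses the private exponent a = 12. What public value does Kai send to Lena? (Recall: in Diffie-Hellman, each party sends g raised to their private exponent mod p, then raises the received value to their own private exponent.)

154

Public value = 5^{12} \pmod{241}.
5^1 ≡ 5 (mod 241)
5^2 = (5^1)^2 ≡ 5^2 = 25 ≡ 25 (mod 241)
5^4 = (5^2)^2 ≡ 25^2 = 625 ≡ 143 (mod 241)
5^8 = (5^4)^2 ≡ 143^2 = 20449 ≡ 205 (mod 241)
5^12 = 5^8 · 5^4 ≡ 205 · 143 ≡ 154 (mod 241).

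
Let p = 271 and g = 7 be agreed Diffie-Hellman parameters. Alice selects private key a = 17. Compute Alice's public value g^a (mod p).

Public value = 7^17 (mod 271).
7^1 ≡ 7 (mod 271)
7^2 = (7^1)^2 ≡ 7^2 = 49 ≡ 49 (mod 271)
7^4 = (7^2)^2 ≡ 49^2 = 2401 ≡ 233 (mod 271)
7^8 = (7^4)^2 ≡ 233^2 = 54289 ≡ 89 (mod 271)
7^16 = (7^8)^2 ≡ 89^2 = 7921 ≡ 62 (mod 271)
7^17 = 7^16 · 7^1 ≡ 62 · 7 ≡ 163 (mod 271).

163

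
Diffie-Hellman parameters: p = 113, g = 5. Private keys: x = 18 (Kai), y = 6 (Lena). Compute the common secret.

81

Kai sends A = g^x mod p = 5^18 mod 113.
5^1 ≡ 5 (mod 113)
5^2 = (5^1)^2 ≡ 5^2 = 25 ≡ 25 (mod 113)
5^4 = (5^2)^2 ≡ 25^2 = 625 ≡ 60 (mod 113)
5^8 = (5^4)^2 ≡ 60^2 = 3600 ≡ 97 (mod 113)
5^16 = (5^8)^2 ≡ 97^2 = 9409 ≡ 30 (mod 113)
5^18 = 5^16 · 5^2 ≡ 30 · 25 ≡ 72 (mod 113).
So A = 72. Lena then computes K = A^y mod p = 72^6 mod 113.
72^1 ≡ 72 (mod 113)
72^2 = (72^1)^2 ≡ 72^2 = 5184 ≡ 99 (mod 113)
72^4 = (72^2)^2 ≡ 99^2 = 9801 ≡ 83 (mod 113)
72^6 = 72^4 · 72^2 ≡ 83 · 99 ≡ 81 (mod 113).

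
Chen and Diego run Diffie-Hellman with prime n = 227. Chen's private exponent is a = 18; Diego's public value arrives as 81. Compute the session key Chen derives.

Shared key K = 81^18 mod 227.
81^1 ≡ 81 (mod 227)
81^2 = (81^1)^2 ≡ 81^2 = 6561 ≡ 205 (mod 227)
81^4 = (81^2)^2 ≡ 205^2 = 42025 ≡ 30 (mod 227)
81^8 = (81^4)^2 ≡ 30^2 = 900 ≡ 219 (mod 227)
81^16 = (81^8)^2 ≡ 219^2 = 47961 ≡ 64 (mod 227)
81^18 = 81^16 · 81^2 ≡ 64 · 205 ≡ 181 (mod 227).

181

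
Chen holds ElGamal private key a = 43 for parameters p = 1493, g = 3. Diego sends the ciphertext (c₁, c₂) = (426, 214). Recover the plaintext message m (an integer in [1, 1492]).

1231

Shared mask s = c₁^a mod p = 426^43 mod 1493.
426^1 ≡ 426 (mod 1493)
426^2 = (426^1)^2 ≡ 426^2 = 181476 ≡ 823 (mod 1493)
426^4 = (426^2)^2 ≡ 823^2 = 677329 ≡ 1000 (mod 1493)
426^8 = (426^4)^2 ≡ 1000^2 = 1000000 ≡ 1183 (mod 1493)
426^16 = (426^8)^2 ≡ 1183^2 = 1399489 ≡ 548 (mod 1493)
426^32 = (426^16)^2 ≡ 548^2 = 300304 ≡ 211 (mod 1493)
426^43 = 426^32 · 426^8 · 426^2 · 426^1 ≡ 211 · 1183 · 823 · 426 ≡ 683 (mod 1493).
So s = 683; s⁻¹ ≡ 529 (mod 1493).
m = c₂ · s⁻¹ mod 1493 = 214 · 529 mod 1493 = 1231.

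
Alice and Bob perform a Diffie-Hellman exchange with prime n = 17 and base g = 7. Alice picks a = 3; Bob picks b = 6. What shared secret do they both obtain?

Alice sends A = g^a mod n = 7^3 mod 17.
7^1 ≡ 7 (mod 17)
7^2 = (7^1)^2 ≡ 7^2 = 49 ≡ 15 (mod 17)
7^3 = 7^2 · 7^1 ≡ 15 · 7 ≡ 3 (mod 17).
So A = 3. Bob then computes K = A^b mod n = 3^6 mod 17.
3^1 ≡ 3 (mod 17)
3^2 = (3^1)^2 ≡ 3^2 = 9 ≡ 9 (mod 17)
3^4 = (3^2)^2 ≡ 9^2 = 81 ≡ 13 (mod 17)
3^6 = 3^4 · 3^2 ≡ 13 · 9 ≡ 15 (mod 17).

15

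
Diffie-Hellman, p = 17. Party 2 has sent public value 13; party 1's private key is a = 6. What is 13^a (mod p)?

Shared key K = 13^6 mod 17.
13^1 ≡ 13 (mod 17)
13^2 = (13^1)^2 ≡ 13^2 = 169 ≡ 16 (mod 17)
13^4 = (13^2)^2 ≡ 16^2 = 256 ≡ 1 (mod 17)
13^6 = 13^4 · 13^2 ≡ 1 · 16 ≡ 16 (mod 17).

16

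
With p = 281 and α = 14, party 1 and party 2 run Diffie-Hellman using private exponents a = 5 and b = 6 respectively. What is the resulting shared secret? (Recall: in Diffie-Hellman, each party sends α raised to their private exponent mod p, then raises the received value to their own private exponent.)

Party 2 sends B = α^b mod p = 14^6 mod 281.
14^1 ≡ 14 (mod 281)
14^2 = (14^1)^2 ≡ 14^2 = 196 ≡ 196 (mod 281)
14^4 = (14^2)^2 ≡ 196^2 = 38416 ≡ 200 (mod 281)
14^6 = 14^4 · 14^2 ≡ 200 · 196 ≡ 141 (mod 281).
So B = 141. Party 1 then computes K = B^a mod p = 141^5 mod 281.
141^1 ≡ 141 (mod 281)
141^2 = (141^1)^2 ≡ 141^2 = 19881 ≡ 211 (mod 281)
141^4 = (141^2)^2 ≡ 211^2 = 44521 ≡ 123 (mod 281)
141^5 = 141^4 · 141^1 ≡ 123 · 141 ≡ 202 (mod 281).

202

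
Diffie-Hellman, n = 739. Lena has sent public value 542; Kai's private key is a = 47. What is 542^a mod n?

358

Shared key K = 542^47 mod 739.
542^1 ≡ 542 (mod 739)
542^2 = (542^1)^2 ≡ 542^2 = 293764 ≡ 381 (mod 739)
542^4 = (542^2)^2 ≡ 381^2 = 145161 ≡ 317 (mod 739)
542^8 = (542^4)^2 ≡ 317^2 = 100489 ≡ 724 (mod 739)
542^16 = (542^8)^2 ≡ 724^2 = 524176 ≡ 225 (mod 739)
542^32 = (542^16)^2 ≡ 225^2 = 50625 ≡ 373 (mod 739)
542^47 = 542^32 · 542^8 · 542^4 · 542^2 · 542^1 ≡ 373 · 724 · 317 · 381 · 542 ≡ 358 (mod 739).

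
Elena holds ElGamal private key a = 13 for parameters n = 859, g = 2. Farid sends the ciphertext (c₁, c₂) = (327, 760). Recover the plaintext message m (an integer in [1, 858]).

597

Shared mask s = c₁^a mod n = 327^13 mod 859.
327^1 ≡ 327 (mod 859)
327^2 = (327^1)^2 ≡ 327^2 = 106929 ≡ 413 (mod 859)
327^4 = (327^2)^2 ≡ 413^2 = 170569 ≡ 487 (mod 859)
327^8 = (327^4)^2 ≡ 487^2 = 237169 ≡ 85 (mod 859)
327^13 = 327^8 · 327^4 · 327^1 ≡ 85 · 487 · 327 ≡ 43 (mod 859).
So s = 43; s⁻¹ ≡ 20 (mod 859).
m = c₂ · s⁻¹ mod 859 = 760 · 20 mod 859 = 597.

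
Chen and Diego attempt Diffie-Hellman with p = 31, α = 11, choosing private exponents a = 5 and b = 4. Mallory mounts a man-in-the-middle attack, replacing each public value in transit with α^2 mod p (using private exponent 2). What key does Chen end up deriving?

5

Chen receives Mallory's public value M = 11^2 mod 31 instead of the honest one.
11^1 ≡ 11 (mod 31)
11^2 = (11^1)^2 ≡ 11^2 = 121 ≡ 28 (mod 31)
So M = 28. Chen computes K = M^5 mod 31.
28^1 ≡ 28 (mod 31)
28^2 = (28^1)^2 ≡ 28^2 = 784 ≡ 9 (mod 31)
28^4 = (28^2)^2 ≡ 9^2 = 81 ≡ 19 (mod 31)
28^5 = 28^4 · 28^1 ≡ 19 · 28 ≡ 5 (mod 31).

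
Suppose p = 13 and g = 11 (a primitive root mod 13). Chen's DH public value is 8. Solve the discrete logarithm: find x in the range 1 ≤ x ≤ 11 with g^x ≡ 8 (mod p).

9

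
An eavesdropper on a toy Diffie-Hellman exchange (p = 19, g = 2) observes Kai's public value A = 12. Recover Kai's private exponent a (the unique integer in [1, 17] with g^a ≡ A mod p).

Try successive powers of 2 modulo 19:
2^1 ≡ 2
2^2 ≡ 4
2^3 ≡ 8
2^4 ≡ 16
2^5 ≡ 13
2^6 ≡ 7
2^7 ≡ 14
2^8 ≡ 9
2^9 ≡ 18
2^10 ≡ 17
2^11 ≡ 15
2^12 ≡ 11
2^13 ≡ 3
2^14 ≡ 6
2^15 ≡ 12
Found: a = 15.

15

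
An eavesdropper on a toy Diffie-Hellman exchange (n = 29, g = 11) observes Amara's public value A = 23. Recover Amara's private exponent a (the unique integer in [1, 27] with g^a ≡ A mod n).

Try successive powers of 11 modulo 29:
11^1 ≡ 11
11^2 ≡ 5
11^3 ≡ 26
11^4 ≡ 25
11^5 ≡ 14
11^6 ≡ 9
11^7 ≡ 12
11^8 ≡ 16
11^9 ≡ 2
11^10 ≡ 22
11^11 ≡ 10
11^12 ≡ 23
Found: a = 12.

12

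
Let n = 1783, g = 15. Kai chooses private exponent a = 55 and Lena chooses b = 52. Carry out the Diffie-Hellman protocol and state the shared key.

Kai sends A = g^a mod n = 15^55 mod 1783.
15^1 ≡ 15 (mod 1783)
15^2 = (15^1)^2 ≡ 15^2 = 225 ≡ 225 (mod 1783)
15^4 = (15^2)^2 ≡ 225^2 = 50625 ≡ 701 (mod 1783)
15^8 = (15^4)^2 ≡ 701^2 = 491401 ≡ 1076 (mod 1783)
15^16 = (15^8)^2 ≡ 1076^2 = 1157776 ≡ 609 (mod 1783)
15^32 = (15^16)^2 ≡ 609^2 = 370881 ≡ 17 (mod 1783)
15^55 = 15^32 · 15^16 · 15^4 · 15^2 · 15^1 ≡ 17 · 609 · 701 · 225 · 15 ≡ 214 (mod 1783).
So A = 214. Lena then computes K = A^b mod n = 214^52 mod 1783.
214^1 ≡ 214 (mod 1783)
214^2 = (214^1)^2 ≡ 214^2 = 45796 ≡ 1221 (mod 1783)
214^4 = (214^2)^2 ≡ 1221^2 = 1490841 ≡ 253 (mod 1783)
214^8 = (214^4)^2 ≡ 253^2 = 64009 ≡ 1604 (mod 1783)
214^16 = (214^8)^2 ≡ 1604^2 = 2572816 ≡ 1730 (mod 1783)
214^32 = (214^16)^2 ≡ 1730^2 = 2992900 ≡ 1026 (mod 1783)
214^52 = 214^32 · 214^16 · 214^4 ≡ 1026 · 1730 · 253 ≡ 1777 (mod 1783).

1777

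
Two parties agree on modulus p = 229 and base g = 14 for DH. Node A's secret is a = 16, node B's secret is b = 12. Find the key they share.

Node A sends A = g^a mod p = 14^16 mod 229.
14^1 ≡ 14 (mod 229)
14^2 = (14^1)^2 ≡ 14^2 = 196 ≡ 196 (mod 229)
14^4 = (14^2)^2 ≡ 196^2 = 38416 ≡ 173 (mod 229)
14^8 = (14^4)^2 ≡ 173^2 = 29929 ≡ 159 (mod 229)
14^16 = (14^8)^2 ≡ 159^2 = 25281 ≡ 91 (mod 229)
So A = 91. Node B then computes K = A^b mod p = 91^12 mod 229.
91^1 ≡ 91 (mod 229)
91^2 = (91^1)^2 ≡ 91^2 = 8281 ≡ 37 (mod 229)
91^4 = (91^2)^2 ≡ 37^2 = 1369 ≡ 224 (mod 229)
91^8 = (91^4)^2 ≡ 224^2 = 50176 ≡ 25 (mod 229)
91^12 = 91^8 · 91^4 ≡ 25 · 224 ≡ 104 (mod 229).

104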